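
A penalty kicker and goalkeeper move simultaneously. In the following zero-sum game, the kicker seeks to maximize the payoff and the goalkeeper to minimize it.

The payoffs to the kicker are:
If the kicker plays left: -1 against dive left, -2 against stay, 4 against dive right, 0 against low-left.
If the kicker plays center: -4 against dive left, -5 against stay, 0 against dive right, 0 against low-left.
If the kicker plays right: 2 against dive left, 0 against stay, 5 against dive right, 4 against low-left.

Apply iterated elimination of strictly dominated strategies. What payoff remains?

0

Column low-left is strictly dominated by dive left for the goalkeeper (-1<0, -4<0, 2<4); eliminate low-left.
Column dive right is strictly dominated by dive left for the goalkeeper (-1<4, -4<0, 2<5); eliminate dive right.
Row center is strictly dominated by row left (-1>-4, -2>-5); eliminate center.
Row left is strictly dominated by row right (2>-1, 0>-2); eliminate left.
Column dive left is strictly dominated by stay for the goalkeeper (0<2); eliminate dive left.
Only (right, stay) remains, with payoff 0.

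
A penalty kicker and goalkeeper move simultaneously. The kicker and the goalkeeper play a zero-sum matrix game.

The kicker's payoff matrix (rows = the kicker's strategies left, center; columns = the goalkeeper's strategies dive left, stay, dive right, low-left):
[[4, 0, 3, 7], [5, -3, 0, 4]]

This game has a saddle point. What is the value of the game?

0

Row minima: 0, -3 → the kicker's maximin is 0.
Column maxima: 5, 0, 3, 7 → the goalkeeper's minimax is 0.
They coincide at (left, stay), so the value is 0.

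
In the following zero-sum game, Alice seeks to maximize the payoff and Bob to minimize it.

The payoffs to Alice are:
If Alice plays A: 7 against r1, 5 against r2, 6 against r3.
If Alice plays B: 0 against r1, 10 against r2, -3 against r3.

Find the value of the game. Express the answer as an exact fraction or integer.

Column r1 is strictly dominated by r3 for Bob (it gives Alice more in every row).
The remaining 2×2 game on (A, B) × (r2, r3) has no saddle point. Let Alice play A with probability p; indifference gives 5p + 10(1−p) = 6p − 3(1−p), so p = 13/14.
Similarly Bob's optimal q on r2 is 9/14, and the value is 5·(9/14) + (6)·(5/14) = 75/14.

75/14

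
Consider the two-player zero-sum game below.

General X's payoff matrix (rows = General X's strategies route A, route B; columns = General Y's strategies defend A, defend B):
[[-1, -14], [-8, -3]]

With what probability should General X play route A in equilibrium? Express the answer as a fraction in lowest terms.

Row minima are -14 and -8, so General X's maximin is -8; column maxima are -1 and -3, so General Y's minimax is -3. These differ, so the equilibrium is in mixed strategies.
Let General X play route A with probability p. General Y is indifferent when −p − 8(1−p) = −14p − 3(1−p), giving p = 5/18.

5/18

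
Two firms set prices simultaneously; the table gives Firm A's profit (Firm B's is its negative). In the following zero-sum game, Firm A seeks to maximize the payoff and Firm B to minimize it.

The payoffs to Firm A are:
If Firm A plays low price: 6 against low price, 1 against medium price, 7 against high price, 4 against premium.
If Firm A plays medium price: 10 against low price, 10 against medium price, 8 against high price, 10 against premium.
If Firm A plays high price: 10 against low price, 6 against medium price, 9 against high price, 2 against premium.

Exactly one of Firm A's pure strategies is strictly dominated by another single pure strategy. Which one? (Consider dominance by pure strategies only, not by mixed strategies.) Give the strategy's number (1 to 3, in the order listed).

1

Compare low price with medium price: 10 > 6, 10 > 1, 8 > 7, 10 > 4.
So medium price strictly dominates low price for Firm A; low price is strictly dominated.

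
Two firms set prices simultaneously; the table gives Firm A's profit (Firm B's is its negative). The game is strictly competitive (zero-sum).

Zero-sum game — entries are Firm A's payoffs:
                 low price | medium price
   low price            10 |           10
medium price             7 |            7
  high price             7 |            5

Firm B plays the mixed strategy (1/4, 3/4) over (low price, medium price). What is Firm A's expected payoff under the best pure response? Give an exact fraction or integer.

low price: (10)·(1/4) + (10)·(3/4) = 10.
medium price: (7)·(1/4) + (7)·(3/4) = 7.
high price: (7)·(1/4) + (5)·(3/4) = 11/2.
The best pure response is low price with expected payoff 10.

10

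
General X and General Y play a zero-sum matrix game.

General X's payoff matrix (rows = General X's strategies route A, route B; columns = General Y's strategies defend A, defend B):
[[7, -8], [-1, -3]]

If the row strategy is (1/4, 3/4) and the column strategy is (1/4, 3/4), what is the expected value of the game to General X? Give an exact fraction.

Against (1/4, 3/4), each row's expected payoff is route A: -17/4; route B: -5/2.
Taking the (1/4, 3/4)-weighted average: (1/4)·(-17/4) + (3/4)·(-5/2) = -47/16.

-47/16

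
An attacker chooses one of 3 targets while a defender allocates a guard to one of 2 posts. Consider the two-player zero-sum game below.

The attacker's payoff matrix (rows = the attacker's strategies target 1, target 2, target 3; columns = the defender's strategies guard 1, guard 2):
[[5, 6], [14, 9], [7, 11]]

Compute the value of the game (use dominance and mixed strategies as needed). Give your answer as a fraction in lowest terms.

91/9

Row target 1 is strictly dominated by row target 3, so the attacker never plays it.
The remaining 2×2 game on (target 2, target 3) × (guard 1, guard 2) has no saddle point. Let the attacker play target 2 with probability p; indifference gives 14p + 7(1−p) = 9p + 11(1−p), so p = 4/9.
Similarly the defender's optimal q on guard 1 is 2/9, and the value is 14·(2/9) + (9)·(7/9) = 91/9.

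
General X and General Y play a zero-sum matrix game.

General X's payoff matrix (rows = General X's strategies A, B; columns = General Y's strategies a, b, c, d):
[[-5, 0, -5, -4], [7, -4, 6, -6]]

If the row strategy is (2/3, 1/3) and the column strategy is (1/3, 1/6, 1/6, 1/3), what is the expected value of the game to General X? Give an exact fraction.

Against (1/3, 1/6, 1/6, 1/3), each row's expected payoff is A: -23/6; B: 2/3.
Taking the (2/3, 1/3)-weighted average: (2/3)·(-23/6) + (1/3)·(2/3) = -7/3.

-7/3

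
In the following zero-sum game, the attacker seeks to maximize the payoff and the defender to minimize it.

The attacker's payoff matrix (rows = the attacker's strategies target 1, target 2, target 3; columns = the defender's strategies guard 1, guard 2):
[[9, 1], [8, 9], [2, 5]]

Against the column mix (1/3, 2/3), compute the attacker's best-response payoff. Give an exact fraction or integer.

target 1: (9)·(1/3) + (1)·(2/3) = 11/3.
target 2: (8)·(1/3) + (9)·(2/3) = 26/3.
target 3: (2)·(1/3) + (5)·(2/3) = 4.
The best pure response is target 2 with expected payoff 26/3.

26/3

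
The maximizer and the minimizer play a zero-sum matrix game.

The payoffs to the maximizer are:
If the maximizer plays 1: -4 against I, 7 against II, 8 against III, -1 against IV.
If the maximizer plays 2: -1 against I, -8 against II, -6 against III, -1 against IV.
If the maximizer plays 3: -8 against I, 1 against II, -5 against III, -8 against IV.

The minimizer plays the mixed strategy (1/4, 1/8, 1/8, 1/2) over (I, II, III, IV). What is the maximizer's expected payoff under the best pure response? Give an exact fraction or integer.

3/8

1: (-4)·(1/4) + (7)·(1/8) + (8)·(1/8) + (-1)·(1/2) = 3/8.
2: (-1)·(1/4) + (-8)·(1/8) + (-6)·(1/8) + (-1)·(1/2) = -5/2.
3: (-8)·(1/4) + (1)·(1/8) + (-5)·(1/8) + (-8)·(1/2) = -13/2.
The best pure response is 1 with expected payoff 3/8.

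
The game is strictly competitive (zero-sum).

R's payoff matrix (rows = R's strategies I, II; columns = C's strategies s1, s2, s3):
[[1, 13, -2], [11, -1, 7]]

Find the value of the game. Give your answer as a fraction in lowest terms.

89/23

Column s1 is strictly dominated by s3 for C (it gives R more in every row).
The remaining 2×2 game on (I, II) × (s2, s3) has no saddle point. Let R play I with probability p; indifference gives 13p − (1−p) = −2p + 7(1−p), so p = 8/23.
Similarly C's optimal q on s2 is 9/23, and the value is 13·(9/23) + (-2)·(14/23) = 89/23.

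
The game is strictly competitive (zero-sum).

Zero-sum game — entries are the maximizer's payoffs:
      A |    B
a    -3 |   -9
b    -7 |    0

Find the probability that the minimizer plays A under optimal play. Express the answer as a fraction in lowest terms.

Row minima are -9 and -7, so the maximizer's maximin is -7; column maxima are -3 and 0, so the minimizer's minimax is -3. These differ, so the equilibrium is in mixed strategies.
Let the minimizer play A with probability q. The maximizer is indifferent when −3q − 9(1−q) = −7q, giving q = 9/13.

9/13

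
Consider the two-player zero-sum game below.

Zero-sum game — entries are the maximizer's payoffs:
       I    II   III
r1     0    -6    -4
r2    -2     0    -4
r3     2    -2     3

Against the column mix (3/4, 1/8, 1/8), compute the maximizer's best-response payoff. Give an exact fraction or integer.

r1: (0)·(3/4) + (-6)·(1/8) + (-4)·(1/8) = -5/4.
r2: (-2)·(3/4) + (0)·(1/8) + (-4)·(1/8) = -2.
r3: (2)·(3/4) + (-2)·(1/8) + (3)·(1/8) = 13/8.
The best pure response is r3 with expected payoff 13/8.

13/8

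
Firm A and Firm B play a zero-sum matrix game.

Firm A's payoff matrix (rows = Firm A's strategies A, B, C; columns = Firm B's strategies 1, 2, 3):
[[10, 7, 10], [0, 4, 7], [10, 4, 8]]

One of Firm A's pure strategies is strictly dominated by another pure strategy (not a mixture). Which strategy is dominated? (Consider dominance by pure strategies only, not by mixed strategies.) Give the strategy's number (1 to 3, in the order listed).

Compare B with A: 10 > 0, 7 > 4, 10 > 7.
So A strictly dominates B for Firm A; B is strictly dominated.

2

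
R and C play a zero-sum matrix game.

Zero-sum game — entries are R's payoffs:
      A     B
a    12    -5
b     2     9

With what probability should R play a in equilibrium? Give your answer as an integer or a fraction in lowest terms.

7/24

Row minima are -5 and 2, so R's maximin is 2; column maxima are 12 and 9, so C's minimax is 9. These differ, so the equilibrium is in mixed strategies.
Let R play a with probability p. C is indifferent when 12p + 2(1−p) = −5p + 9(1−p), giving p = 7/24.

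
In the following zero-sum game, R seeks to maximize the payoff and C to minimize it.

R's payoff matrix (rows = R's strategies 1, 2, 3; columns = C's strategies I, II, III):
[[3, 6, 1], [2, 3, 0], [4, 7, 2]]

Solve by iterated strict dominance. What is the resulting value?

2

Column II is strictly dominated by I for C (3<6, 2<3, 4<7); eliminate II.
Row 1 is strictly dominated by row 3 (4>3, 2>1); eliminate 1.
Column I is strictly dominated by III for C (0<2, 2<4); eliminate I.
Row 2 is strictly dominated by row 3 (2>0); eliminate 2.
Only (3, III) remains, with payoff 2.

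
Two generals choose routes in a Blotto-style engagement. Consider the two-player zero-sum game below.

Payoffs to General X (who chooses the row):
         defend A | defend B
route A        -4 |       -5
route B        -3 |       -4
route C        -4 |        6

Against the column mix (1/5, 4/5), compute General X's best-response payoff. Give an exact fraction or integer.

route A: (-4)·(1/5) + (-5)·(4/5) = -24/5.
route B: (-3)·(1/5) + (-4)·(4/5) = -19/5.
route C: (-4)·(1/5) + (6)·(4/5) = 4.
The best pure response is route C with expected payoff 4.

4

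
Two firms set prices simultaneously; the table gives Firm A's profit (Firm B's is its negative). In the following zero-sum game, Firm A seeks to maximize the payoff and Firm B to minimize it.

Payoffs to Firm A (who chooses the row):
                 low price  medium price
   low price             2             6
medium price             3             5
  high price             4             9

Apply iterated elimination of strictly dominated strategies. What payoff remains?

4

Column medium price is strictly dominated by low price for Firm B (2<6, 3<5, 4<9); eliminate medium price.
Row low price is strictly dominated by row medium price (3>2); eliminate low price.
Row medium price is strictly dominated by row high price (4>3); eliminate medium price.
Only (high price, low price) remains, with payoff 4.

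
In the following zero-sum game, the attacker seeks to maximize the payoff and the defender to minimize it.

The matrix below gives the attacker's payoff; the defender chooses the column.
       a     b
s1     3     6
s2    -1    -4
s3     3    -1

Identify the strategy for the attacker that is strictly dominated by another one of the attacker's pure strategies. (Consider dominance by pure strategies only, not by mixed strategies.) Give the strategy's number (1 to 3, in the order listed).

2

Compare s2 with s1: 3 > -1, 6 > -4.
So s1 strictly dominates s2 for the attacker; s2 is strictly dominated.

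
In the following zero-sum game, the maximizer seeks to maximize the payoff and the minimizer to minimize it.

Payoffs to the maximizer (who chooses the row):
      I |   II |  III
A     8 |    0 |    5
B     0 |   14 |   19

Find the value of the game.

Column III is strictly dominated by II for the minimizer (it gives the maximizer more in every row).
The remaining 2×2 game on (A, B) × (I, II) has no saddle point. Let the maximizer play A with probability p; indifference gives 8p = 14(1−p), so p = 7/11.
Similarly the minimizer's optimal q on I is 7/11, and the value is 8·(7/11) + (0)·(4/11) = 56/11.

56/11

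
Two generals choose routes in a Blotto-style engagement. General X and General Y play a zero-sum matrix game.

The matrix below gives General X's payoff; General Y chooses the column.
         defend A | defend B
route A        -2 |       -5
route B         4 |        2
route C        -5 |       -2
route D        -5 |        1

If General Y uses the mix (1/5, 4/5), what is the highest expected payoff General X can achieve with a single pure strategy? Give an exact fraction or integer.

12/5

route A: (-2)·(1/5) + (-5)·(4/5) = -22/5.
route B: (4)·(1/5) + (2)·(4/5) = 12/5.
route C: (-5)·(1/5) + (-2)·(4/5) = -13/5.
route D: (-5)·(1/5) + (1)·(4/5) = -1/5.
The best pure response is route B with expected payoff 12/5.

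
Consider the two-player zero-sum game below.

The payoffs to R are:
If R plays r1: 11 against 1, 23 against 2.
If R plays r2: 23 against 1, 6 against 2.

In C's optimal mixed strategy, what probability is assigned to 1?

17/29

Row minima are 11 and 6, so R's maximin is 11; column maxima are 23 and 23, so C's minimax is 23. These differ, so the equilibrium is in mixed strategies.
Let C play 1 with probability q. R is indifferent when 11q + 23(1−q) = 23q + 6(1−q), giving q = 17/29.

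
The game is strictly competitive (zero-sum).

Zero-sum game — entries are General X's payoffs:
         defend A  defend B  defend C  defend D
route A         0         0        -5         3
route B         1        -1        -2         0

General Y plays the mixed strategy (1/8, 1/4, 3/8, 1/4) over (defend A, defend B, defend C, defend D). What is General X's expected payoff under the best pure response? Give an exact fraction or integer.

route A: (0)·(1/8) + (0)·(1/4) + (-5)·(3/8) + (3)·(1/4) = -9/8.
route B: (1)·(1/8) + (-1)·(1/4) + (-2)·(3/8) + (0)·(1/4) = -7/8.
The best pure response is route B with expected payoff -7/8.

-7/8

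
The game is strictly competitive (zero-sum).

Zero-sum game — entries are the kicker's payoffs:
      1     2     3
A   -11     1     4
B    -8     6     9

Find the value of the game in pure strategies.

-8

Row minima: -11, -8 → the kicker's maximin is -8.
Column maxima: -8, 6, 9 → the goalkeeper's minimax is -8.
They coincide at (B, 1), so the value is -8.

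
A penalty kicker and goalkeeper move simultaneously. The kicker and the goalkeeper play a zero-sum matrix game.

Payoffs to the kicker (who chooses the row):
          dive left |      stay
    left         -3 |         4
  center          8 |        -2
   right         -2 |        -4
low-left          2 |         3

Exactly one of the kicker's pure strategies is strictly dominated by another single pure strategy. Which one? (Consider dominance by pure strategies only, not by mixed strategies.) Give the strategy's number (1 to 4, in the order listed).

Compare right with center: 8 > -2, -2 > -4.
So center strictly dominates right for the kicker; right is strictly dominated.

3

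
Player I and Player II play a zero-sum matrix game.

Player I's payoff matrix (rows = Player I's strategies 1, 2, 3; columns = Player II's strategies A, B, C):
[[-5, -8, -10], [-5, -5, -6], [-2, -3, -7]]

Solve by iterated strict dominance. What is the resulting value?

-6

Row 1 is strictly dominated by row 3 (-2>-5, -3>-8, -7>-10); eliminate 1.
Column A is strictly dominated by C for Player II (-6<-5, -7<-2); eliminate A.
Column B is strictly dominated by C for Player II (-6<-5, -7<-3); eliminate B.
Row 3 is strictly dominated by row 2 (-6>-7); eliminate 3.
Only (2, C) remains, with payoff -6.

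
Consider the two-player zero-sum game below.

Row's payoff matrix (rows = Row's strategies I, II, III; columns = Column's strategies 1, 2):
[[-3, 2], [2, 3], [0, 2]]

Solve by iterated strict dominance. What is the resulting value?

2

Row III is strictly dominated by row II (2>0, 3>2); eliminate III.
Column 2 is strictly dominated by 1 for Column (-3<2, 2<3); eliminate 2.
Row I is strictly dominated by row II (2>-3); eliminate I.
Only (II, 1) remains, with payoff 2.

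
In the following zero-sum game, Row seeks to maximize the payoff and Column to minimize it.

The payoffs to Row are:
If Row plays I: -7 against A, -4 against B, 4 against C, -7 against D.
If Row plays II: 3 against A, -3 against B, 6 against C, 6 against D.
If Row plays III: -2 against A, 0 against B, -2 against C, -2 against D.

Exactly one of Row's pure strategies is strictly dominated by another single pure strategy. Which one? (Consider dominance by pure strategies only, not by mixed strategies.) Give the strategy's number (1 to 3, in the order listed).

Compare I with II: 3 > -7, -3 > -4, 6 > 4, 6 > -7.
So II strictly dominates I for Row; I is strictly dominated.

1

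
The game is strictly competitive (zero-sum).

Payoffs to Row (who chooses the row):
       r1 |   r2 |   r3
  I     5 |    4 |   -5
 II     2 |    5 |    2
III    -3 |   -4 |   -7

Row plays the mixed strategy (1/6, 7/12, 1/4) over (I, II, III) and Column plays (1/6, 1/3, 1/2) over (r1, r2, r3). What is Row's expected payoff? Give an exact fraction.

13/36

Against (1/6, 1/3, 1/2), each row's expected payoff is I: -1/3; II: 3; III: -16/3.
Taking the (1/6, 7/12, 1/4)-weighted average: (1/6)·(-1/3) + (7/12)·(3) + (1/4)·(-16/3) = 13/36.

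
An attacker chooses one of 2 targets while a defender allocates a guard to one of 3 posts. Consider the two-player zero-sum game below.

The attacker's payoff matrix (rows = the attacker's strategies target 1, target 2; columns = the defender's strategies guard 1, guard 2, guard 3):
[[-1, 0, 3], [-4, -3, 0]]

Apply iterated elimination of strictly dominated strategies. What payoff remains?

-1

Row target 2 is strictly dominated by row target 1 (-1>-4, 0>-3, 3>0); eliminate target 2.
Column guard 2 is strictly dominated by guard 1 for the defender (-1<0); eliminate guard 2.
Column guard 3 is strictly dominated by guard 1 for the defender (-1<3); eliminate guard 3.
Only (target 1, guard 1) remains, with payoff -1.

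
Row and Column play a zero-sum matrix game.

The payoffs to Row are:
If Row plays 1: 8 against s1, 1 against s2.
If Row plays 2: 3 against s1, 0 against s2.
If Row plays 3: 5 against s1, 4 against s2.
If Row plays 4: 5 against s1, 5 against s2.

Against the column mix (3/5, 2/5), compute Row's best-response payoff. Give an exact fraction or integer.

1: (8)·(3/5) + (1)·(2/5) = 26/5.
2: (3)·(3/5) + (0)·(2/5) = 9/5.
3: (5)·(3/5) + (4)·(2/5) = 23/5.
4: (5)·(3/5) + (5)·(2/5) = 5.
The best pure response is 1 with expected payoff 26/5.

26/5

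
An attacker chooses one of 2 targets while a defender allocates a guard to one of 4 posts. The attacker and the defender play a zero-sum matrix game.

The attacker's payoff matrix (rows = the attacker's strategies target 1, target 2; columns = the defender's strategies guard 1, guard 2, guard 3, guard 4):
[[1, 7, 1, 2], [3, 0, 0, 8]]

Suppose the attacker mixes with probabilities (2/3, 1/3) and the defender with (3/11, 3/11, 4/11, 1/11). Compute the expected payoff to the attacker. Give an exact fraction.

Against (3/11, 3/11, 4/11, 1/11), each row's expected payoff is target 1: 30/11; target 2: 17/11.
Taking the (2/3, 1/3)-weighted average: (2/3)·(30/11) + (1/3)·(17/11) = 7/3.

7/3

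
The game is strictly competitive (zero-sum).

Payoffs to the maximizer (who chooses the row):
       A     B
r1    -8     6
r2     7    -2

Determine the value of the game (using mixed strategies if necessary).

26/23

Row minima are -8 and -2, so the maximizer's maximin is -2; column maxima are 7 and 6, so the minimizer's minimax is 6. These differ, so the equilibrium is in mixed strategies.
Let the maximizer play r1 with probability p. The minimizer is indifferent when −8p + 7(1−p) = 6p − 2(1−p), giving p = 9/23.
Let the minimizer play A with probability q. The maximizer is indifferent when −8q + 6(1−q) = 7q − 2(1−q), giving q = 8/23.
The value is -8·(8/23) + (6)·(15/23) = 26/23.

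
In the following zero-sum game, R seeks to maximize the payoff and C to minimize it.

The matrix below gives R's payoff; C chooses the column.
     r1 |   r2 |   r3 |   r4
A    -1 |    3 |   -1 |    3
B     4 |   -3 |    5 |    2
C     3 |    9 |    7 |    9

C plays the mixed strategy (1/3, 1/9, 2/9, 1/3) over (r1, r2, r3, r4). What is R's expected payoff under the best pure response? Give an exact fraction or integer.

59/9

A: (-1)·(1/3) + (3)·(1/9) + (-1)·(2/9) + (3)·(1/3) = 7/9.
B: (4)·(1/3) + (-3)·(1/9) + (5)·(2/9) + (2)·(1/3) = 25/9.
C: (3)·(1/3) + (9)·(1/9) + (7)·(2/9) + (9)·(1/3) = 59/9.
The best pure response is C with expected payoff 59/9.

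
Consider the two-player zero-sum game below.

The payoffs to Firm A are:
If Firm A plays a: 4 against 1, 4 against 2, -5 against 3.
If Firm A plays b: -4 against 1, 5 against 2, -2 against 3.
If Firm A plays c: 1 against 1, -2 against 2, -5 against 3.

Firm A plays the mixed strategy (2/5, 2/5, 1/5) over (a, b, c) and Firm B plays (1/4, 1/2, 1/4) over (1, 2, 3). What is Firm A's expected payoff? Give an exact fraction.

Against (1/4, 1/2, 1/4), each row's expected payoff is a: 7/4; b: 1; c: -2.
Taking the (2/5, 2/5, 1/5)-weighted average: (2/5)·(7/4) + (2/5)·(1) + (1/5)·(-2) = 7/10.

7/10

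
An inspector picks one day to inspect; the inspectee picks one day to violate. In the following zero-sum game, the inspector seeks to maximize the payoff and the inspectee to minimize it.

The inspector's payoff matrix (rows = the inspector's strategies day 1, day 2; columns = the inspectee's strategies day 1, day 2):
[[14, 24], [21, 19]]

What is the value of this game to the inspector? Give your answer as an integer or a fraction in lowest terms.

119/6

Row minima are 14 and 19, so the inspector's maximin is 19; column maxima are 21 and 24, so the inspectee's minimax is 21. These differ, so the equilibrium is in mixed strategies.
Let the inspector play day 1 with probability p. The inspectee is indifferent when 14p + 21(1−p) = 24p + 19(1−p), giving p = 1/6.
Let the inspectee play day 1 with probability q. The inspector is indifferent when 14q + 24(1−q) = 21q + 19(1−q), giving q = 5/12.
The value is 14·(5/12) + (24)·(7/12) = 119/6.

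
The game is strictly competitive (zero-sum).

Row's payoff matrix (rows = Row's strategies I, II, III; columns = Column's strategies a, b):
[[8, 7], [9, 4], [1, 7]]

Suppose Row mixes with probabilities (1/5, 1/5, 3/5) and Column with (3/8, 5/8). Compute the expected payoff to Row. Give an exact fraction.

Against (3/8, 5/8), each row's expected payoff is I: 59/8; II: 47/8; III: 19/4.
Taking the (1/5, 1/5, 3/5)-weighted average: (1/5)·(59/8) + (1/5)·(47/8) + (3/5)·(19/4) = 11/2.

11/2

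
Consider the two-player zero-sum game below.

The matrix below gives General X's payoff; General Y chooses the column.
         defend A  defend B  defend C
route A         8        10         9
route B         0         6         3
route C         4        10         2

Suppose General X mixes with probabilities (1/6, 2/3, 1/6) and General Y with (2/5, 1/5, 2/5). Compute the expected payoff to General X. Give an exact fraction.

Against (2/5, 1/5, 2/5), each row's expected payoff is route A: 44/5; route B: 12/5; route C: 22/5.
Taking the (1/6, 2/3, 1/6)-weighted average: (1/6)·(44/5) + (2/3)·(12/5) + (1/6)·(22/5) = 19/5.

19/5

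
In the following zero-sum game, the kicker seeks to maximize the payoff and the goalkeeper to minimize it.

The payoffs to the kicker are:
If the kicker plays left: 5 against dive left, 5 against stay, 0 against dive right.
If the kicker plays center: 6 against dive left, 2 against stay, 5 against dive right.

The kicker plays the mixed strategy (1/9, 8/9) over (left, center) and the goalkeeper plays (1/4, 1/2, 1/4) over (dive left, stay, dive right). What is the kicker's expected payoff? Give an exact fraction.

Against (1/4, 1/2, 1/4), each row's expected payoff is left: 15/4; center: 15/4.
Taking the (1/9, 8/9)-weighted average: (1/9)·(15/4) + (8/9)·(15/4) = 15/4.

15/4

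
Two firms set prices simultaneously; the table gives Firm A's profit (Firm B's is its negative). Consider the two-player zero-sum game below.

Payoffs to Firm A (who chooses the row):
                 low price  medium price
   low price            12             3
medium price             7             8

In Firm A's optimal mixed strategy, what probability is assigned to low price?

Row minima are 3 and 7, so Firm A's maximin is 7; column maxima are 12 and 8, so Firm B's minimax is 8. These differ, so the equilibrium is in mixed strategies.
Let Firm A play low price with probability p. Firm B is indifferent when 12p + 7(1−p) = 3p + 8(1−p), giving p = 1/10.

1/10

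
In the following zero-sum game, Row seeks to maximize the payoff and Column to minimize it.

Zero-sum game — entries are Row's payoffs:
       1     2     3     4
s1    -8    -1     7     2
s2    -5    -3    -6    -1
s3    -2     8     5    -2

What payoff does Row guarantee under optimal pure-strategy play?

Row minima: -8, -6, -2 → Row's maximin is -2.
Column maxima: -2, 8, 7, 2 → Column's minimax is -2.
They coincide at (s3, 1), so the value is -2.

-2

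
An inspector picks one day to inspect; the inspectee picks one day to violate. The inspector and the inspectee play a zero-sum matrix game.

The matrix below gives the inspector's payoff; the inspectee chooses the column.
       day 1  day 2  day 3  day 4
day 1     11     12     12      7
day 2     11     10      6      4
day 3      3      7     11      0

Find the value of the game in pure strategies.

Row minima: 7, 4, 0 → the inspector's maximin is 7.
Column maxima: 11, 12, 12, 7 → the inspectee's minimax is 7.
They coincide at (day 1, day 4), so the value is 7.

7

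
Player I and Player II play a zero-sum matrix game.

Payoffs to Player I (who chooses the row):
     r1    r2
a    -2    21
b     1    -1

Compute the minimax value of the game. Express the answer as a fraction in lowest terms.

Row minima are -2 and -1, so Player I's maximin is -1; column maxima are 1 and 21, so Player II's minimax is 1. These differ, so the equilibrium is in mixed strategies.
Let Player I play a with probability p. Player II is indifferent when −2p + (1−p) = 21p − (1−p), giving p = 2/25.
Let Player II play r1 with probability q. Player I is indifferent when −2q + 21(1−q) = q − (1−q), giving q = 22/25.
The value is -2·(22/25) + (21)·(3/25) = 19/25.

19/25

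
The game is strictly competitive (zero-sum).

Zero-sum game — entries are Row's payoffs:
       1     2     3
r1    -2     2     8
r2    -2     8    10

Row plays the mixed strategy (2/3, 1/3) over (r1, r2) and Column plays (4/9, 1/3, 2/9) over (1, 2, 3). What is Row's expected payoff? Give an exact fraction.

Against (4/9, 1/3, 2/9), each row's expected payoff is r1: 14/9; r2: 4.
Taking the (2/3, 1/3)-weighted average: (2/3)·(14/9) + (1/3)·(4) = 64/27.

64/27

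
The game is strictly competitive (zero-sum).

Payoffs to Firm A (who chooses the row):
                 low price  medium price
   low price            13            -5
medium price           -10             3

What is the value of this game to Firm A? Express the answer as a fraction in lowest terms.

Row minima are -5 and -10, so Firm A's maximin is -5; column maxima are 13 and 3, so Firm B's minimax is 3. These differ, so the equilibrium is in mixed strategies.
Let Firm A play low price with probability p. Firm B is indifferent when 13p − 10(1−p) = −5p + 3(1−p), giving p = 13/31.
Let Firm B play low price with probability q. Firm A is indifferent when 13q − 5(1−q) = −10q + 3(1−q), giving q = 8/31.
The value is 13·(8/31) + (-5)·(23/31) = -11/31.

-11/31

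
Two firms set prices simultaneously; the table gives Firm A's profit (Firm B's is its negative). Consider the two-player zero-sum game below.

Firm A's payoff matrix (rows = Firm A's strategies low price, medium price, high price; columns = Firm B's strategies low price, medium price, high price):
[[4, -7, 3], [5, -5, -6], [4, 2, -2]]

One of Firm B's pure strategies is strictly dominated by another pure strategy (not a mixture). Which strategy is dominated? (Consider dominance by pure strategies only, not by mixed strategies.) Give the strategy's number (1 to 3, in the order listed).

1

Firm B prefers columns that give Firm A less. Compare low price with medium price: -7 < 4, -5 < 5, 2 < 4.
So medium price strictly dominates low price for Firm B; low price is strictly dominated.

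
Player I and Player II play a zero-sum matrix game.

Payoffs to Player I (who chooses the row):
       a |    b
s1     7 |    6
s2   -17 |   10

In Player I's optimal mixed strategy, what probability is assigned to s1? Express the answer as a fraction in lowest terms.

27/28

Row minima are 6 and -17, so Player I's maximin is 6; column maxima are 7 and 10, so Player II's minimax is 7. These differ, so the equilibrium is in mixed strategies.
Let Player I play s1 with probability p. Player II is indifferent when 7p − 17(1−p) = 6p + 10(1−p), giving p = 27/28.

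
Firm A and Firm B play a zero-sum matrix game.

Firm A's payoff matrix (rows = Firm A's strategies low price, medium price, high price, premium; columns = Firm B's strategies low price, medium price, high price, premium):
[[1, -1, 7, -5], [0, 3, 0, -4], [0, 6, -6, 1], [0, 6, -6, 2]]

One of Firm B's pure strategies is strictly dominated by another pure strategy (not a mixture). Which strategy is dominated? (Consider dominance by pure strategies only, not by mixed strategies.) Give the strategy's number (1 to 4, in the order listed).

Firm B prefers columns that give Firm A less. Compare medium price with premium: -5 < -1, -4 < 3, 1 < 6, 2 < 6.
So premium strictly dominates medium price for Firm B; medium price is strictly dominated.

2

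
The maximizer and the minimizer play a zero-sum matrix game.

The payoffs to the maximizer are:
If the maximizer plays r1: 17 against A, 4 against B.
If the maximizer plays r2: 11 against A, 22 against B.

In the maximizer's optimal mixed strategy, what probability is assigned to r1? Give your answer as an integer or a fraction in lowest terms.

11/24

Row minima are 4 and 11, so the maximizer's maximin is 11; column maxima are 17 and 22, so the minimizer's minimax is 17. These differ, so the equilibrium is in mixed strategies.
Let the maximizer play r1 with probability p. The minimizer is indifferent when 17p + 11(1−p) = 4p + 22(1−p), giving p = 11/24.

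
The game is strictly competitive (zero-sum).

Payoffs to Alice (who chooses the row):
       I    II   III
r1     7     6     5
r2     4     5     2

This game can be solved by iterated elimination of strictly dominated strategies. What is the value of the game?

Row r2 is strictly dominated by row r1 (7>4, 6>5, 5>2); eliminate r2.
Column I is strictly dominated by II for Bob (6<7); eliminate I.
Column II is strictly dominated by III for Bob (5<6); eliminate II.
Only (r1, III) remains, with payoff 5.

5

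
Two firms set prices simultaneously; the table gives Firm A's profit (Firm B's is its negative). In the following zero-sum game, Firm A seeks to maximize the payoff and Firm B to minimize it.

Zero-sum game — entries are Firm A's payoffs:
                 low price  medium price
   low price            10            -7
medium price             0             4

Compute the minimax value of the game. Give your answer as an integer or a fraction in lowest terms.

40/21

Row minima are -7 and 0, so Firm A's maximin is 0; column maxima are 10 and 4, so Firm B's minimax is 4. These differ, so the equilibrium is in mixed strategies.
Let Firm A play low price with probability p. Firm B is indifferent when 10p = −7p + 4(1−p), giving p = 4/21.
Let Firm B play low price with probability q. Firm A is indifferent when 10q − 7(1−q) = 4(1−q), giving q = 11/21.
The value is 10·(11/21) + (-7)·(10/21) = 40/21.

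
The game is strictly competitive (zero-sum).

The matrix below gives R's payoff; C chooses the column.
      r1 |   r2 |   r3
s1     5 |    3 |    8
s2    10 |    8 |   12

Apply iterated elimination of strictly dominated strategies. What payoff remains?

Row s1 is strictly dominated by row s2 (10>5, 8>3, 12>8); eliminate s1.
Column r1 is strictly dominated by r2 for C (8<10); eliminate r1.
Column r3 is strictly dominated by r2 for C (8<12); eliminate r3.
Only (s2, r2) remains, with payoff 8.

8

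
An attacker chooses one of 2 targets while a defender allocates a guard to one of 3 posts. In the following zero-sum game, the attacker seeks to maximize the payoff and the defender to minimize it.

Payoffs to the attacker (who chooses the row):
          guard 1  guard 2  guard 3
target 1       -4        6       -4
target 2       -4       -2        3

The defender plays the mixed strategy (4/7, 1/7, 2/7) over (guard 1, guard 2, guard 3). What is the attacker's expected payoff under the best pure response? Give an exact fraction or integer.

-12/7

target 1: (-4)·(4/7) + (6)·(1/7) + (-4)·(2/7) = -18/7.
target 2: (-4)·(4/7) + (-2)·(1/7) + (3)·(2/7) = -12/7.
The best pure response is target 2 with expected payoff -12/7.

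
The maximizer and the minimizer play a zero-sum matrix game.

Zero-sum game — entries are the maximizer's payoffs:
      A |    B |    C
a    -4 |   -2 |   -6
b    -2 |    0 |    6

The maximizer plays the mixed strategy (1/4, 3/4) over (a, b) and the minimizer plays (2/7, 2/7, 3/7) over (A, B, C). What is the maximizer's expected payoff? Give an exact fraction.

3/7

Against (2/7, 2/7, 3/7), each row's expected payoff is a: -30/7; b: 2.
Taking the (1/4, 3/4)-weighted average: (1/4)·(-30/7) + (3/4)·(2) = 3/7.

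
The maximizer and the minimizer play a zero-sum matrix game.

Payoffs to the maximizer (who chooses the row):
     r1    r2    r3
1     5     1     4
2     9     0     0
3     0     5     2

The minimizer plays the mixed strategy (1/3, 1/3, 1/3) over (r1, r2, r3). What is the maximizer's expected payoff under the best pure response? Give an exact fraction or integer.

10/3

1: (5)·(1/3) + (1)·(1/3) + (4)·(1/3) = 10/3.
2: (9)·(1/3) + (0)·(1/3) + (0)·(1/3) = 3.
3: (0)·(1/3) + (5)·(1/3) + (2)·(1/3) = 7/3.
The best pure response is 1 with expected payoff 10/3.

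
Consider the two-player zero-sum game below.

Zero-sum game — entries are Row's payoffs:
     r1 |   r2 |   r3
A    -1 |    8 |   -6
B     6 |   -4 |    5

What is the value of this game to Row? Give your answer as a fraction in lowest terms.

Column r1 is strictly dominated by r3 for Column (it gives Row more in every row).
The remaining 2×2 game on (A, B) × (r2, r3) has no saddle point. Let Row play A with probability p; indifference gives 8p − 4(1−p) = −6p + 5(1−p), so p = 9/23.
Similarly Column's optimal q on r2 is 11/23, and the value is 8·(11/23) + (-6)·(12/23) = 16/23.

16/23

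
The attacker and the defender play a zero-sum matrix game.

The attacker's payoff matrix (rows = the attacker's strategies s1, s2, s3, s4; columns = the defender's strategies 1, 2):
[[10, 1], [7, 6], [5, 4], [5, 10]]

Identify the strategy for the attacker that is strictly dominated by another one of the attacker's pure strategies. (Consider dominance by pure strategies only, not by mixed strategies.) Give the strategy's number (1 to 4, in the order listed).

Compare s3 with s2: 7 > 5, 6 > 4.
So s2 strictly dominates s3 for the attacker; s3 is strictly dominated.

3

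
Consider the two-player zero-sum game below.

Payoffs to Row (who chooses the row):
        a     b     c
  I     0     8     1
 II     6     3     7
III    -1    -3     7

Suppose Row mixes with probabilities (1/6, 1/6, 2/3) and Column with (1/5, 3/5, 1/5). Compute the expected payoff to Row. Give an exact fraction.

Against (1/5, 3/5, 1/5), each row's expected payoff is I: 5; II: 22/5; III: -3/5.
Taking the (1/6, 1/6, 2/3)-weighted average: (1/6)·(5) + (1/6)·(22/5) + (2/3)·(-3/5) = 7/6.

7/6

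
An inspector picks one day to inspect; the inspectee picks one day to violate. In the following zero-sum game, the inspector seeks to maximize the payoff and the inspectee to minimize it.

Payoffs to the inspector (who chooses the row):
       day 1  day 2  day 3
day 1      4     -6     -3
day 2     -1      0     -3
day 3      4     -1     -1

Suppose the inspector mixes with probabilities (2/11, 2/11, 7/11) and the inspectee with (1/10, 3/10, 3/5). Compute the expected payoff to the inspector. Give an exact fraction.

Against (1/10, 3/10, 3/5), each row's expected payoff is day 1: -16/5; day 2: -19/10; day 3: -1/2.
Taking the (2/11, 2/11, 7/11)-weighted average: (2/11)·(-16/5) + (2/11)·(-19/10) + (7/11)·(-1/2) = -137/110.

-137/110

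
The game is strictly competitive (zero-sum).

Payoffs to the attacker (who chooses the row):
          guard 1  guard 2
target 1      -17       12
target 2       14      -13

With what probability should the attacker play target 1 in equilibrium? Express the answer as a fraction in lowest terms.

27/56

Row minima are -17 and -13, so the attacker's maximin is -13; column maxima are 14 and 12, so the defender's minimax is 12. These differ, so the equilibrium is in mixed strategies.
Let the attacker play target 1 with probability p. The defender is indifferent when −17p + 14(1−p) = 12p − 13(1−p), giving p = 27/56.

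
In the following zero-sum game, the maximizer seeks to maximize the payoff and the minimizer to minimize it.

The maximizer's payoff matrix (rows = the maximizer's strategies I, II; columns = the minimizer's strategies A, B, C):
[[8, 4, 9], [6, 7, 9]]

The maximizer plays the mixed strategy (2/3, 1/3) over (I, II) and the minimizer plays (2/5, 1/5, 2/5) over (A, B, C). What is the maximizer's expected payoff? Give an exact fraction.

Against (2/5, 1/5, 2/5), each row's expected payoff is I: 38/5; II: 37/5.
Taking the (2/3, 1/3)-weighted average: (2/3)·(38/5) + (1/3)·(37/5) = 113/15.

113/15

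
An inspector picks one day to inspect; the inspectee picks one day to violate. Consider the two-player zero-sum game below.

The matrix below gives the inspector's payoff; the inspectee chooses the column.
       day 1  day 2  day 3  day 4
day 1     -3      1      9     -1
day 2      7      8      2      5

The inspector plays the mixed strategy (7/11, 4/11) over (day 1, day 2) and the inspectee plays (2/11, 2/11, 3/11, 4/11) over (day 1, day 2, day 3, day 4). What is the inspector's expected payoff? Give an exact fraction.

Against (2/11, 2/11, 3/11, 4/11), each row's expected payoff is day 1: 19/11; day 2: 56/11.
Taking the (7/11, 4/11)-weighted average: (7/11)·(19/11) + (4/11)·(56/11) = 357/121.

357/121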